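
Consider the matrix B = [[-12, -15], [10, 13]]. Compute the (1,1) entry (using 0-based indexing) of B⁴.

211

Characteristic polynomial: λ^2 - λ - 6 = (λ - 3)(λ + 2), so the eigenvalues are -2, 3.
λ=-2: eigenvector (3, -2).
λ=3: eigenvector (1, -1).
P = [[3, 1], [-2, -1]], D = diag(-2, 3), P⁻¹ = [[1, 1], [-2, -3]].
B⁴ = P·diag(16, 81)·P⁻¹ = [[-114, -195], [130, 211]].
The requested entry is 211.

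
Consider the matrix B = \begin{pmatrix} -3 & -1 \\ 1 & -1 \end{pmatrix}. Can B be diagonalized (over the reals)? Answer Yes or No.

No

Characteristic polynomial: p(s) = s^2 + 4s + 4 = (s + 2)^2.
s = -2 has algebraic multiplicity 2; rank(B + 2I) = 1, so geometric multiplicity = 1.
Geometric multiplicity < algebraic multiplicity, so B is not diagonalizable.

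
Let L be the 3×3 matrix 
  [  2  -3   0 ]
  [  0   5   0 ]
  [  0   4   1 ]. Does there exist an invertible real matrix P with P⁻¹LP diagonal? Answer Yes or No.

Yes

Characteristic polynomial: p(t) = t^3 - 8t^2 + 17t - 10 = (t - 5)(t - 2)(t - 1).
All 3 eigenvalues are distinct, so L is diagonalizable.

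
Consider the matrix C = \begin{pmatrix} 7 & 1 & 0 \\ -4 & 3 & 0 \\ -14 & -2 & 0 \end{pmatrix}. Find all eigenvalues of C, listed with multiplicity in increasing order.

Characteristic polynomial: p(r) = r^3 - 10r^2 + 25r = r(r - 5)^2.
Roots (with multiplicity): 0, 5, 5.

0, 5, 5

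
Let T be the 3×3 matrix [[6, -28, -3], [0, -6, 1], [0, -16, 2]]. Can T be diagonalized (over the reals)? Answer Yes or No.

No

Characteristic polynomial: p(μ) = μ^3 - 2μ^2 - 20μ - 24 = (μ - 6)(μ + 2)^2.
μ = -2 has algebraic multiplicity 2; rank(T + 2I) = 2, so geometric multiplicity = 1.
Geometric multiplicity < algebraic multiplicity, so T is not diagonalizable.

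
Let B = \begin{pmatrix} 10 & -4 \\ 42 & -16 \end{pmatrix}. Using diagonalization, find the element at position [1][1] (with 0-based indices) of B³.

Characteristic polynomial: t^2 + 6t + 8 = (t + 2)(t + 4), so the eigenvalues are -4, -2.
t=-2: eigenvector (1, 3).
t=-4: eigenvector (2, 7).
P = [[1, 2], [3, 7]], D = diag(-2, -4), P⁻¹ = [[7, -2], [-3, 1]].
B³ = P·diag(-8, -64)·P⁻¹ = [[328, -112], [1176, -400]].
The requested entry is -400.

-400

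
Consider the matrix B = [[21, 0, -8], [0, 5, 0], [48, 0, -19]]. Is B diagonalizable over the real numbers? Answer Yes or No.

Yes

Characteristic polynomial: p(r) = r^3 - 7r^2 - 5r + 75 = (r - 5)^2(r + 3).
r = 5 has algebraic multiplicity 2; rank(B − 5I) = 1, so geometric multiplicity = 2.
Every eigenvalue has geometric = algebraic multiplicity, so B is diagonalizable.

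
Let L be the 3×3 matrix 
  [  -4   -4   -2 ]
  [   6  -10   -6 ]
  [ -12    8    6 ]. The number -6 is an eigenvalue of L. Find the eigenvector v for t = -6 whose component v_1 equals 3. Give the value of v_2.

0

L + 6I = [[2, -4, -2], [6, -4, -6], [-12, 8, 12]].
Solving (L + 6I)v = 0 gives the eigenspace spanned by (3, 0, 3).
With v_1 = 3, v = (3, 0, 3), so v_2 = 0.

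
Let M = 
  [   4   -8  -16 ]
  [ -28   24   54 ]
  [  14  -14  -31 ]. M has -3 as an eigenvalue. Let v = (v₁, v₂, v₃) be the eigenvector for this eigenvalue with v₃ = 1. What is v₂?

M + 3I = [[7, -8, -16], [-28, 27, 54], [14, -14, -28]].
Solving (M + 3I)v = 0 gives the eigenspace spanned by (0, -2, 1).
With v₃ = 1, v = (0, -2, 1), so v₂ = -2.

-2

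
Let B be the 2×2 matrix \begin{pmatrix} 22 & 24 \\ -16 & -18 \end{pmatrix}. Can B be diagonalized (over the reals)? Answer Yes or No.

Yes

Characteristic polynomial: p(λ) = λ^2 - 4λ - 12 = (λ - 6)(λ + 2).
All 2 eigenvalues are distinct, so B is diagonalizable.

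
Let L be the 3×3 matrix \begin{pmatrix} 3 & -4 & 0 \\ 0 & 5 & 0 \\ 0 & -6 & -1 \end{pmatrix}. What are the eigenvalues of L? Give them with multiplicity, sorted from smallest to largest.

Characteristic polynomial: p(s) = s^3 - 7s^2 + 7s + 15 = (s - 5)(s - 3)(s + 1).
Roots (with multiplicity): -1, 3, 5.

-1, 3, 5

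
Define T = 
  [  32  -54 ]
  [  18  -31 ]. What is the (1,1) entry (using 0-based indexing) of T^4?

Characteristic polynomial: μ^2 - μ - 20 = (μ - 5)(μ + 4), so the eigenvalues are -4, 5.
μ=-4: eigenvector (-3, -2).
μ=5: eigenvector (2, 1).
P = [[-3, 2], [-2, 1]], D = diag(-4, 5), P⁻¹ = [[1, -2], [2, -3]].
T⁴ = P·diag(256, 625)·P⁻¹ = [[1732, -2214], [738, -851]].
The requested entry is -851.

-851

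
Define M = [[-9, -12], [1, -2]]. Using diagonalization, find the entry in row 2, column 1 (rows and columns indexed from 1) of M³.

91

Characteristic polynomial: s^2 + 11s + 30 = (s + 5)(s + 6), so the eigenvalues are -6, -5.
s=-6: eigenvector (4, -1).
s=-5: eigenvector (-3, 1).
P = [[4, -3], [-1, 1]], D = diag(-6, -5), P⁻¹ = [[1, 3], [1, 4]].
M³ = P·diag(-216, -125)·P⁻¹ = [[-489, -1092], [91, 148]].
The requested entry is 91.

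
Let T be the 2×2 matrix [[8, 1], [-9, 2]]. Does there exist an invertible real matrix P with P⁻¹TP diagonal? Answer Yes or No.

No

Characteristic polynomial: p(r) = r^2 - 10r + 25 = (r - 5)^2.
r = 5 has algebraic multiplicity 2; rank(T − 5I) = 1, so geometric multiplicity = 1.
Geometric multiplicity < algebraic multiplicity, so T is not diagonalizable.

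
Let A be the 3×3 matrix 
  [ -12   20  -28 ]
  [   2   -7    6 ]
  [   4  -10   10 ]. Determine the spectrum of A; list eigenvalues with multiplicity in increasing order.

Characteristic polynomial: p(r) = r^3 + 9r^2 + 26r + 24 = (r + 2)(r + 3)(r + 4).
Roots (with multiplicity): -4, -3, -2.

-4, -3, -2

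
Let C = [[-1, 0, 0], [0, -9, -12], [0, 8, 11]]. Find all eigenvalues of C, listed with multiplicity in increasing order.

-1, -1, 3

Characteristic polynomial: p(t) = t^3 - t^2 - 5t - 3 = (t - 3)(t + 1)^2.
Roots (with multiplicity): -1, -1, 3.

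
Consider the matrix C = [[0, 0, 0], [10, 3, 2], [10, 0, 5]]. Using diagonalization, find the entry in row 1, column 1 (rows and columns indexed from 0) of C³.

Characteristic polynomial: μ^3 - 8μ^2 + 15μ = μ(μ - 5)(μ - 3), so the eigenvalues are 0, 3, 5.
μ=0: eigenvector (1, -2, -2).
μ=3: eigenvector (0, 1, 0).
μ=5: eigenvector (0, 1, 1).
P = [[1, 0, 0], [-2, 1, 1], [-2, 0, 1]], D = diag(0, 3, 5), P⁻¹ = [[1, 0, 0], [0, 1, -1], [2, 0, 1]].
C³ = P·diag(0, 27, 125)·P⁻¹ = [[0, 0, 0], [250, 27, 98], [250, 0, 125]].
The requested entry is 27.

27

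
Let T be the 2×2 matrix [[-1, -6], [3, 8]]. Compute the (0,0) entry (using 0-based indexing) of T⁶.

-15497

Characteristic polynomial: μ^2 - 7μ + 10 = (μ - 5)(μ - 2), so the eigenvalues are 2, 5.
μ=5: eigenvector (1, -1).
μ=2: eigenvector (2, -1).
P = [[1, 2], [-1, -1]], D = diag(5, 2), P⁻¹ = [[-1, -2], [1, 1]].
T⁶ = P·diag(15625, 64)·P⁻¹ = [[-15497, -31122], [15561, 31186]].
The requested entry is -15497.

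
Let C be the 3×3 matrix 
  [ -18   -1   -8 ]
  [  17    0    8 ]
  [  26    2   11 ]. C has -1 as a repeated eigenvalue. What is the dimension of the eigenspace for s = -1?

C + 1I = [[-17, -1, -8], [17, 1, 8], [26, 2, 12]].
This matrix has rank 2, so its null space has dimension 3 − 2 = 1.

1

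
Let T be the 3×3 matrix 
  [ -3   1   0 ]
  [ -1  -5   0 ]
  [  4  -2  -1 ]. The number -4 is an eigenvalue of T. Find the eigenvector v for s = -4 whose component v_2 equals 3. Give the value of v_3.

T + 4I = [[1, 1, 0], [-1, -1, 0], [4, -2, 3]].
Solving (T + 4I)v = 0 gives the eigenspace spanned by (-3, 3, 6).
With v_2 = 3, v = (-3, 3, 6), so v_3 = 6.

6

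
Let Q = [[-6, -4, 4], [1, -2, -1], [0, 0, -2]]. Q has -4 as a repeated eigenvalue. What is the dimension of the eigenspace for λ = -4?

1

Q + 4I = [[-2, -4, 4], [1, 2, -1], [0, 0, 2]].
This matrix has rank 2, so its null space has dimension 3 − 2 = 1.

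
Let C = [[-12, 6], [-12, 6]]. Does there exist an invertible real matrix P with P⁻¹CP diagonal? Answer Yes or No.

Yes

Characteristic polynomial: p(t) = t^2 + 6t = t(t + 6).
All 2 eigenvalues are distinct, so C is diagonalizable.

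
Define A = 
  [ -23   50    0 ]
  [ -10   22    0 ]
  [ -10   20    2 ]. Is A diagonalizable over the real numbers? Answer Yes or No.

Characteristic polynomial: p(λ) = λ^3 - λ^2 - 8λ + 12 = (λ - 2)^2(λ + 3).
λ = 2 has algebraic multiplicity 2; rank(A − 2I) = 1, so geometric multiplicity = 2.
Every eigenvalue has geometric = algebraic multiplicity, so A is diagonalizable.

Yes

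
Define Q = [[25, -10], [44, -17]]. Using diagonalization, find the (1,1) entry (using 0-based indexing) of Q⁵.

Characteristic polynomial: λ^2 - 8λ + 15 = (λ - 5)(λ - 3), so the eigenvalues are 3, 5.
λ=3: eigenvector (5, 11).
λ=5: eigenvector (1, 2).
P = [[5, 1], [11, 2]], D = diag(3, 5), P⁻¹ = [[-2, 1], [11, -5]].
Q⁵ = P·diag(243, 3125)·P⁻¹ = [[31945, -14410], [63404, -28577]].
The requested entry is -28577.

-28577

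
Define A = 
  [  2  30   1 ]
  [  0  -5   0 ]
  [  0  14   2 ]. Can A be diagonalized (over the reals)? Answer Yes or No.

No

Characteristic polynomial: p(s) = s^3 + s^2 - 16s + 20 = (s - 2)^2(s + 5).
s = 2 has algebraic multiplicity 2; rank(A − 2I) = 2, so geometric multiplicity = 1.
Geometric multiplicity < algebraic multiplicity, so A is not diagonalizable.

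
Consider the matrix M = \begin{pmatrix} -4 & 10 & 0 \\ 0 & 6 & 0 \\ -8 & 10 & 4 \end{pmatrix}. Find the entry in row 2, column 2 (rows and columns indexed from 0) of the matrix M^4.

Characteristic polynomial: s^3 - 6s^2 - 16s + 96 = (s - 6)(s - 4)(s + 4), so the eigenvalues are -4, 4, 6.
s=-4: eigenvector (1, 0, 1).
s=6: eigenvector (1, 1, 1).
s=4: eigenvector (0, 0, 1).
P = [[1, 1, 0], [0, 1, 0], [1, 1, 1]], D = diag(-4, 6, 4), P⁻¹ = [[1, -1, 0], [0, 1, 0], [-1, 0, 1]].
M⁴ = P·diag(256, 1296, 256)·P⁻¹ = [[256, 1040, 0], [0, 1296, 0], [0, 1040, 256]].
The requested entry is 256.

256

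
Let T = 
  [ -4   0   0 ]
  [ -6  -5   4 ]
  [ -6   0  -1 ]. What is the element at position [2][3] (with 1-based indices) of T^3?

Characteristic polynomial: s^3 + 10s^2 + 29s + 20 = (s + 1)(s + 4)(s + 5), so the eigenvalues are -5, -4, -1.
s=-4: eigenvector (1, 2, 2).
s=-1: eigenvector (0, 1, 1).
s=-5: eigenvector (0, 1, 0).
P = [[1, 0, 0], [2, 1, 1], [2, 1, 0]], D = diag(-4, -1, -5), P⁻¹ = [[1, 0, 0], [-2, 0, 1], [0, 1, -1]].
T³ = P·diag(-64, -1, -125)·P⁻¹ = [[-64, 0, 0], [-126, -125, 124], [-126, 0, -1]].
The requested entry is 124.

124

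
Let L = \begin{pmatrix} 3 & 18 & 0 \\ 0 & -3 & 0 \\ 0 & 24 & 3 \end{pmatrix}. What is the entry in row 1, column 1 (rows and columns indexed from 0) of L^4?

Characteristic polynomial: μ^3 - 3μ^2 - 9μ + 27 = (μ - 3)^2(μ + 3), so the eigenvalues are -3, 3, 3.
μ=3: eigenvector (1, 0, 1).
μ=-3: eigenvector (-3, 1, -4).
μ=3: eigenvector (0, 0, 1).
P = [[1, -3, 0], [0, 1, 0], [1, -4, 1]], D = diag(3, -3, 3), P⁻¹ = [[1, 3, 0], [0, 1, 0], [-1, 1, 1]].
L⁴ = P·diag(81, 81, 81)·P⁻¹ = [[81, 0, 0], [0, 81, 0], [0, 0, 81]].
The requested entry is 81.

81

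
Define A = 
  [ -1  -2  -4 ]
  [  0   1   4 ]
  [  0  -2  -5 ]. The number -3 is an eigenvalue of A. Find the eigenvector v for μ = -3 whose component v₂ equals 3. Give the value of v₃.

A + 3I = [[2, -2, -4], [0, 4, 4], [0, -2, -2]].
Solving (A + 3I)v = 0 gives the eigenspace spanned by (-3, 3, -3).
With v₂ = 3, v = (-3, 3, -3), so v₃ = -3.

-3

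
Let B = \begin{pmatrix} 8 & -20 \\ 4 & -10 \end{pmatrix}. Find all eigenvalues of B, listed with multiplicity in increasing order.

-2, 0

Characteristic polynomial: p(t) = t^2 + 2t = t(t + 2).
Roots (with multiplicity): -2, 0.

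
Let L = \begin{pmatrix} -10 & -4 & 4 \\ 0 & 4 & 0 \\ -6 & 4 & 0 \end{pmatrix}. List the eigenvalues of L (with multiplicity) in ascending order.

-6, -4, 4

Characteristic polynomial: p(t) = t^3 + 6t^2 - 16t - 96 = (t - 4)(t + 4)(t + 6).
Roots (with multiplicity): -6, -4, 4.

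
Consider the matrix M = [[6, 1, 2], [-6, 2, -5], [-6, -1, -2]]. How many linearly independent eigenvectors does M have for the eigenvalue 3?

M − 3I = [[3, 1, 2], [-6, -1, -5], [-6, -1, -5]].
This matrix has rank 2, so its null space has dimension 3 − 2 = 1.

1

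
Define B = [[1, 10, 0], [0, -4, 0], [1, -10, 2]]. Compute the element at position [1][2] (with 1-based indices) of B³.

Characteristic polynomial: s^3 + s^2 - 10s + 8 = (s - 2)(s - 1)(s + 4), so the eigenvalues are -4, 1, 2.
s=2: eigenvector (0, 0, 1).
s=-4: eigenvector (-2, 1, 2).
s=1: eigenvector (1, 0, -1).
P = [[0, -2, 1], [0, 1, 0], [1, 2, -1]], D = diag(2, -4, 1), P⁻¹ = [[1, 0, 1], [0, 1, 0], [1, 2, 0]].
B³ = P·diag(8, -64, 1)·P⁻¹ = [[1, 130, 0], [0, -64, 0], [7, -130, 8]].
The requested entry is 130.

130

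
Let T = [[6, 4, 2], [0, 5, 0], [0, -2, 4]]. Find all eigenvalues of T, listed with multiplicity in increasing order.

Characteristic polynomial: p(r) = r^3 - 15r^2 + 74r - 120 = (r - 6)(r - 5)(r - 4).
Roots (with multiplicity): 4, 5, 6.

4, 5, 6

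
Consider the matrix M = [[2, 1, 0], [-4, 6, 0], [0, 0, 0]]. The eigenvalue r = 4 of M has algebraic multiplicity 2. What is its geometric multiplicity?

1

M − 4I = [[-2, 1, 0], [-4, 2, 0], [0, 0, -4]].
This matrix has rank 2, so its null space has dimension 3 − 2 = 1.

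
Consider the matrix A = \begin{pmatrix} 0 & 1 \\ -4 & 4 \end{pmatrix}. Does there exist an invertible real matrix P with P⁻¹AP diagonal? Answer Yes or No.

Characteristic polynomial: p(μ) = μ^2 - 4μ + 4 = (μ - 2)^2.
μ = 2 has algebraic multiplicity 2; rank(A − 2I) = 1, so geometric multiplicity = 1.
Geometric multiplicity < algebraic multiplicity, so A is not diagonalizable.

No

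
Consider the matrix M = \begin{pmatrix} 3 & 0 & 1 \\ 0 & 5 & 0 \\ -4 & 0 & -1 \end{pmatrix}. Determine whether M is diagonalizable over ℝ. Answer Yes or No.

No

Characteristic polynomial: p(μ) = μ^3 - 7μ^2 + 11μ - 5 = (μ - 5)(μ - 1)^2.
μ = 1 has algebraic multiplicity 2; rank(M − 1I) = 2, so geometric multiplicity = 1.
Geometric multiplicity < algebraic multiplicity, so M is not diagonalizable.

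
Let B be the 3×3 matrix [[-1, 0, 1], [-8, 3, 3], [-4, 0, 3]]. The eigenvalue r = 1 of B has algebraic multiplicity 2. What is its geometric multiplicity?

1

B − 1I = [[-2, 0, 1], [-8, 2, 3], [-4, 0, 2]].
This matrix has rank 2, so its null space has dimension 3 − 2 = 1.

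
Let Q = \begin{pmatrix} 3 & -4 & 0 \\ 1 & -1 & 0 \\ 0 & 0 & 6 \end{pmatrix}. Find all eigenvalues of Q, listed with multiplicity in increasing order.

Characteristic polynomial: p(t) = t^3 - 8t^2 + 13t - 6 = (t - 6)(t - 1)^2.
Roots (with multiplicity): 1, 1, 6.

1, 1, 6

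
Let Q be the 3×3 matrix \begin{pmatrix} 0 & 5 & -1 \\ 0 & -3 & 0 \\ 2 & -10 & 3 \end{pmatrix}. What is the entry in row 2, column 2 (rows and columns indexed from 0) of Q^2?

7

Characteristic polynomial: μ^3 - 7μ + 6 = (μ - 2)(μ - 1)(μ + 3), so the eigenvalues are -3, 1, 2.
μ=1: eigenvector (1, 0, -1).
μ=-3: eigenvector (-1, 1, 2).
μ=2: eigenvector (1, 0, -2).
P = [[1, -1, 1], [0, 1, 0], [-1, 2, -2]], D = diag(1, -3, 2), P⁻¹ = [[2, 0, 1], [0, 1, 0], [-1, 1, -1]].
Q² = P·diag(1, 9, 4)·P⁻¹ = [[-2, -5, -3], [0, 9, 0], [6, 10, 7]].
The requested entry is 7.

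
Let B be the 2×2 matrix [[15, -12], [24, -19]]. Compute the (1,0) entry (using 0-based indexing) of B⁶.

-8736

Characteristic polynomial: r^2 + 4r + 3 = (r + 1)(r + 3), so the eigenvalues are -3, -1.
r=-1: eigenvector (3, 4).
r=-3: eigenvector (-2, -3).
P = [[3, -2], [4, -3]], D = diag(-1, -3), P⁻¹ = [[3, -2], [4, -3]].
B⁶ = P·diag(1, 729)·P⁻¹ = [[-5823, 4368], [-8736, 6553]].
The requested entry is -8736.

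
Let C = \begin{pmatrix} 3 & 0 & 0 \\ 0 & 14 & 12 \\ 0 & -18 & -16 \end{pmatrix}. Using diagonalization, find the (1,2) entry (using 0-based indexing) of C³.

Characteristic polynomial: s^3 - s^2 - 14s + 24 = (s - 3)(s - 2)(s + 4), so the eigenvalues are -4, 2, 3.
s=3: eigenvector (1, 0, 0).
s=2: eigenvector (0, 1, -1).
s=-4: eigenvector (0, -2, 3).
P = [[1, 0, 0], [0, 1, -2], [0, -1, 3]], D = diag(3, 2, -4), P⁻¹ = [[1, 0, 0], [0, 3, 2], [0, 1, 1]].
C³ = P·diag(27, 8, -64)·P⁻¹ = [[27, 0, 0], [0, 152, 144], [0, -216, -208]].
The requested entry is 144.

144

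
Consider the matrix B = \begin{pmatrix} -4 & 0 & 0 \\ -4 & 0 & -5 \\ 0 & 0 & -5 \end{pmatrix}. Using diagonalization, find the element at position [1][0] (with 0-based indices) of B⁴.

256

Characteristic polynomial: λ^3 + 9λ^2 + 20λ = λ(λ + 4)(λ + 5), so the eigenvalues are -5, -4, 0.
λ=-4: eigenvector (1, 1, 0).
λ=0: eigenvector (0, 1, 0).
λ=-5: eigenvector (0, 1, 1).
P = [[1, 0, 0], [1, 1, 1], [0, 0, 1]], D = diag(-4, 0, -5), P⁻¹ = [[1, 0, 0], [-1, 1, -1], [0, 0, 1]].
B⁴ = P·diag(256, 0, 625)·P⁻¹ = [[256, 0, 0], [256, 0, 625], [0, 0, 625]].
The requested entry is 256.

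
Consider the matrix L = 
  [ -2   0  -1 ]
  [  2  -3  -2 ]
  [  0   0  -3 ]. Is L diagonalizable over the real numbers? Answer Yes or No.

Yes

Characteristic polynomial: p(t) = t^3 + 8t^2 + 21t + 18 = (t + 2)(t + 3)^2.
t = -3 has algebraic multiplicity 2; rank(L + 3I) = 1, so geometric multiplicity = 2.
Every eigenvalue has geometric = algebraic multiplicity, so L is diagonalizable.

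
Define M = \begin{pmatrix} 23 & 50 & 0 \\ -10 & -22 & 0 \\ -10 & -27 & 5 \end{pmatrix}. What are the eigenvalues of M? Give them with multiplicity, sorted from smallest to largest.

-2, 3, 5

Characteristic polynomial: p(r) = r^3 - 6r^2 - r + 30 = (r - 5)(r - 3)(r + 2).
Roots (with multiplicity): -2, 3, 5.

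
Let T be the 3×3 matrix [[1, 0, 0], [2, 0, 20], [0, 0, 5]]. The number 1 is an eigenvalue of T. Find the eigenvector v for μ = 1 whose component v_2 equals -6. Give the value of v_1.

-3

T − 1I = [[0, 0, 0], [2, -1, 20], [0, 0, 4]].
Solving (T − 1I)v = 0 gives the eigenspace spanned by (-3, -6, 0).
With v_2 = -6, v = (-3, -6, 0), so v_1 = -3.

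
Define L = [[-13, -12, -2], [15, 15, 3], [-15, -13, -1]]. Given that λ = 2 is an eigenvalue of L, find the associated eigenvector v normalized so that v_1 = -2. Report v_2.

3

L − 2I = [[-15, -12, -2], [15, 13, 3], [-15, -13, -3]].
Solving (L − 2I)v = 0 gives the eigenspace spanned by (-2, 3, -3).
With v_1 = -2, v = (-2, 3, -3), so v_2 = 3.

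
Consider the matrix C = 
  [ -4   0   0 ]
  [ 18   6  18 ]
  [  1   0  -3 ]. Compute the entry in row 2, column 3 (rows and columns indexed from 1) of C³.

Characteristic polynomial: λ^3 + λ^2 - 30λ - 72 = (λ - 6)(λ + 3)(λ + 4), so the eigenvalues are -4, -3, 6.
λ=-4: eigenvector (1, 0, -1).
λ=6: eigenvector (0, 1, 0).
λ=-3: eigenvector (0, -2, 1).
P = [[1, 0, 0], [0, 1, -2], [-1, 0, 1]], D = diag(-4, 6, -3), P⁻¹ = [[1, 0, 0], [2, 1, 2], [1, 0, 1]].
C³ = P·diag(-64, 216, -27)·P⁻¹ = [[-64, 0, 0], [486, 216, 486], [37, 0, -27]].
The requested entry is 486.

486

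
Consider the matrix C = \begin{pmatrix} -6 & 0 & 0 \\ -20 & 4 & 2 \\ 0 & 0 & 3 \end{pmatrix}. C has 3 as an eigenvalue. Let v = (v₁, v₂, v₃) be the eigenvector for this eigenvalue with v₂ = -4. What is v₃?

C − 3I = [[-9, 0, 0], [-20, 1, 2], [0, 0, 0]].
Solving (C − 3I)v = 0 gives the eigenspace spanned by (0, -4, 2).
With v₂ = -4, v = (0, -4, 2), so v₃ = 2.

2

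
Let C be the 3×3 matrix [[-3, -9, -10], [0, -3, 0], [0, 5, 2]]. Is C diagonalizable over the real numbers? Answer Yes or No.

No

Characteristic polynomial: p(μ) = μ^3 + 4μ^2 - 3μ - 18 = (μ - 2)(μ + 3)^2.
μ = -3 has algebraic multiplicity 2; rank(C + 3I) = 2, so geometric multiplicity = 1.
Geometric multiplicity < algebraic multiplicity, so C is not diagonalizable.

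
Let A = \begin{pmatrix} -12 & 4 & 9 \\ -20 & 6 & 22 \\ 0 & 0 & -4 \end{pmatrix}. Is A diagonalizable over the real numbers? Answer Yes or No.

Characteristic polynomial: p(μ) = μ^3 + 10μ^2 + 32μ + 32 = (μ + 2)(μ + 4)^2.
μ = -4 has algebraic multiplicity 2; rank(A + 4I) = 2, so geometric multiplicity = 1.
Geometric multiplicity < algebraic multiplicity, so A is not diagonalizable.

No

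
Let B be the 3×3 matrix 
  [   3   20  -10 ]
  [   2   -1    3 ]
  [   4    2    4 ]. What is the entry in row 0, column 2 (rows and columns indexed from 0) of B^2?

Characteristic polynomial: s^3 - 6s^2 - s + 30 = (s - 5)(s - 3)(s + 2), so the eigenvalues are -2, 3, 5.
s=3: eigenvector (1, -1, -2).
s=-2: eigenvector (2, -1, -1).
s=5: eigenvector (0, 1, 2).
P = [[1, 2, 0], [-1, -1, 1], [-2, -1, 2]], D = diag(3, -2, 5), P⁻¹ = [[1, 4, -2], [0, -2, 1], [1, 3, -1]].
B² = P·diag(9, 4, 25)·P⁻¹ = [[9, 20, -10], [16, 47, -11], [32, 86, -18]].
The requested entry is -10.

-10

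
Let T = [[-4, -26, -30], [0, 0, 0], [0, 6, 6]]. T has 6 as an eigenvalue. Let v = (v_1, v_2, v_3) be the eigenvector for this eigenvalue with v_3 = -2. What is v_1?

T − 6I = [[-10, -26, -30], [0, -6, 0], [0, 6, 0]].
Solving (T − 6I)v = 0 gives the eigenspace spanned by (6, 0, -2).
With v_3 = -2, v = (6, 0, -2), so v_1 = 6.

6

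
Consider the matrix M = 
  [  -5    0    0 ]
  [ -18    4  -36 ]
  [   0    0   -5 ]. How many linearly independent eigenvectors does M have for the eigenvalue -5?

M + 5I = [[0, 0, 0], [-18, 9, -36], [0, 0, 0]].
This matrix has rank 1, so its null space has dimension 3 − 1 = 2.

2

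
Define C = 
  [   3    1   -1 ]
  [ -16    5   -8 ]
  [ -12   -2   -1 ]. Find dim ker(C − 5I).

1

C − 5I = [[-2, 1, -1], [-16, 0, -8], [-12, -2, -6]].
This matrix has rank 2, so its null space has dimension 3 − 2 = 1.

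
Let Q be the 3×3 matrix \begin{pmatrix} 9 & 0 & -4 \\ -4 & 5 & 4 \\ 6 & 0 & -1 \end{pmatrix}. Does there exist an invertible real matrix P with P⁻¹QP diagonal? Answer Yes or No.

Yes

Characteristic polynomial: p(μ) = μ^3 - 13μ^2 + 55μ - 75 = (μ - 5)^2(μ - 3).
μ = 5 has algebraic multiplicity 2; rank(Q − 5I) = 1, so geometric multiplicity = 2.
Every eigenvalue has geometric = algebraic multiplicity, so Q is diagonalizable.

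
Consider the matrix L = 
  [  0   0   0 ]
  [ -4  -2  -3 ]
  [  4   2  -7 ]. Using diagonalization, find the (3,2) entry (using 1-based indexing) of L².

Characteristic polynomial: t^3 + 9t^2 + 20t = t(t + 4)(t + 5), so the eigenvalues are -5, -4, 0.
t=0: eigenvector (1, -2, 0).
t=-4: eigenvector (0, 3, 2).
t=-5: eigenvector (0, 1, 1).
P = [[1, 0, 0], [-2, 3, 1], [0, 2, 1]], D = diag(0, -4, -5), P⁻¹ = [[1, 0, 0], [2, 1, -1], [-4, -2, 3]].
L² = P·diag(0, 16, 25)·P⁻¹ = [[0, 0, 0], [-4, -2, 27], [-36, -18, 43]].
The requested entry is -18.

-18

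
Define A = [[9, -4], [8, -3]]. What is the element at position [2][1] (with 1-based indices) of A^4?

Characteristic polynomial: μ^2 - 6μ + 5 = (μ - 5)(μ - 1), so the eigenvalues are 1, 5.
μ=5: eigenvector (1, 1).
μ=1: eigenvector (-1, -2).
P = [[1, -1], [1, -2]], D = diag(5, 1), P⁻¹ = [[2, -1], [1, -1]].
A⁴ = P·diag(625, 1)·P⁻¹ = [[1249, -624], [1248, -623]].
The requested entry is 1248.

1248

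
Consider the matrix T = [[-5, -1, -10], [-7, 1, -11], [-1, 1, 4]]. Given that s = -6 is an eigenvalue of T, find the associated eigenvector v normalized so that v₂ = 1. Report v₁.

1

T + 6I = [[1, -1, -10], [-7, 7, -11], [-1, 1, 10]].
Solving (T + 6I)v = 0 gives the eigenspace spanned by (1, 1, 0).
With v₂ = 1, v = (1, 1, 0), so v₁ = 1.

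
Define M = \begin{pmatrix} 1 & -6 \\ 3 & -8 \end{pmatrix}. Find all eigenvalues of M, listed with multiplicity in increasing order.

Characteristic polynomial: p(s) = s^2 + 7s + 10 = (s + 2)(s + 5).
Roots (with multiplicity): -5, -2.

-5, -2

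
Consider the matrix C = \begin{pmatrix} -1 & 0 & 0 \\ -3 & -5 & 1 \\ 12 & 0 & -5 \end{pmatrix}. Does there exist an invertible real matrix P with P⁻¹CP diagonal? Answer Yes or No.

Characteristic polynomial: p(s) = s^3 + 11s^2 + 35s + 25 = (s + 1)(s + 5)^2.
s = -5 has algebraic multiplicity 2; rank(C + 5I) = 2, so geometric multiplicity = 1.
Geometric multiplicity < algebraic multiplicity, so C is not diagonalizable.

No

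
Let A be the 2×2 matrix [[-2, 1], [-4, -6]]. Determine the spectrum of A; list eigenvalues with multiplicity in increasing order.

Characteristic polynomial: p(t) = t^2 + 8t + 16 = (t + 4)^2.
Roots (with multiplicity): -4, -4.

-4, -4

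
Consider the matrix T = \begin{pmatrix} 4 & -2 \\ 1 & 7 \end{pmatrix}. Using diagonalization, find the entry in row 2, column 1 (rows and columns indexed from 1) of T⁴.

Characteristic polynomial: λ^2 - 11λ + 30 = (λ - 6)(λ - 5), so the eigenvalues are 5, 6.
λ=6: eigenvector (-1, 1).
λ=5: eigenvector (-2, 1).
P = [[-1, -2], [1, 1]], D = diag(6, 5), P⁻¹ = [[1, 2], [-1, -1]].
T⁴ = P·diag(1296, 625)·P⁻¹ = [[-46, -1342], [671, 1967]].
The requested entry is 671.

671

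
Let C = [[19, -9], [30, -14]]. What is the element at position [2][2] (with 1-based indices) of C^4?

Characteristic polynomial: r^2 - 5r + 4 = (r - 4)(r - 1), so the eigenvalues are 1, 4.
r=4: eigenvector (-3, -5).
r=1: eigenvector (1, 2).
P = [[-3, 1], [-5, 2]], D = diag(4, 1), P⁻¹ = [[-2, 1], [-5, 3]].
C⁴ = P·diag(256, 1)·P⁻¹ = [[1531, -765], [2550, -1274]].
The requested entry is -1274.

-1274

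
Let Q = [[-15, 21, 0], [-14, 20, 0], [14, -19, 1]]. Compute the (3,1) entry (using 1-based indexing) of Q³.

Characteristic polynomial: r^3 - 6r^2 - r + 6 = (r - 6)(r - 1)(r + 1), so the eigenvalues are -1, 1, 6.
r=-1: eigenvector (3, 2, -2).
r=6: eigenvector (1, 1, -1).
r=1: eigenvector (0, 0, 1).
P = [[3, 1, 0], [2, 1, 0], [-2, -1, 1]], D = diag(-1, 6, 1), P⁻¹ = [[1, -1, 0], [-2, 3, 0], [0, 1, 1]].
Q³ = P·diag(-1, 216, 1)·P⁻¹ = [[-435, 651, 0], [-434, 650, 0], [434, -649, 1]].
The requested entry is 434.

434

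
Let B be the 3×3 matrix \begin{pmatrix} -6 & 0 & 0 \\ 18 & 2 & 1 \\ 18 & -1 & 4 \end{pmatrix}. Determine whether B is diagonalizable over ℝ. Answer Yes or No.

No

Characteristic polynomial: p(μ) = μ^3 - 27μ + 54 = (μ - 3)^2(μ + 6).
μ = 3 has algebraic multiplicity 2; rank(B − 3I) = 2, so geometric multiplicity = 1.
Geometric multiplicity < algebraic multiplicity, so B is not diagonalizable.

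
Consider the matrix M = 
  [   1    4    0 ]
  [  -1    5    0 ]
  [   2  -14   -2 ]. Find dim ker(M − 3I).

1

M − 3I = [[-2, 4, 0], [-1, 2, 0], [2, -14, -5]].
This matrix has rank 2, so its null space has dimension 3 − 2 = 1.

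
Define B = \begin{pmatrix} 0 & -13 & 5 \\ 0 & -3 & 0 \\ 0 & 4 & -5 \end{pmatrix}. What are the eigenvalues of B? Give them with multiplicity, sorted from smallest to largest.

-5, -3, 0

Characteristic polynomial: p(λ) = λ^3 + 8λ^2 + 15λ = λ(λ + 3)(λ + 5).
Roots (with multiplicity): -5, -3, 0.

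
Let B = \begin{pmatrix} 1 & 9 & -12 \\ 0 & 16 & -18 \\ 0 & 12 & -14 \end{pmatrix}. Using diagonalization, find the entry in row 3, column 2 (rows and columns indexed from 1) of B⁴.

Characteristic polynomial: μ^3 - 3μ^2 - 6μ + 8 = (μ - 4)(μ - 1)(μ + 2), so the eigenvalues are -2, 1, 4.
μ=1: eigenvector (1, 0, 0).
μ=4: eigenvector (1, 3, 2).
μ=-2: eigenvector (1, 1, 1).
P = [[1, 1, 1], [0, 3, 1], [0, 2, 1]], D = diag(1, 4, -2), P⁻¹ = [[1, 1, -2], [0, 1, -1], [0, -2, 3]].
B⁴ = P·diag(1, 256, 16)·P⁻¹ = [[1, 225, -210], [0, 736, -720], [0, 480, -464]].
The requested entry is 480.

480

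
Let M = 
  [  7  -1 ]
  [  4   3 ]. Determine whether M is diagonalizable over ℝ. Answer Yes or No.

Characteristic polynomial: p(λ) = λ^2 - 10λ + 25 = (λ - 5)^2.
λ = 5 has algebraic multiplicity 2; rank(M − 5I) = 1, so geometric multiplicity = 1.
Geometric multiplicity < algebraic multiplicity, so M is not diagonalizable.

No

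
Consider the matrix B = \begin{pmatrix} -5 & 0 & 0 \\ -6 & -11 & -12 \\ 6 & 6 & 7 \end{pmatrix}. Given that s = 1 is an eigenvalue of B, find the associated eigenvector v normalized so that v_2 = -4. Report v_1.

B − 1I = [[-6, 0, 0], [-6, -12, -12], [6, 6, 6]].
Solving (B − 1I)v = 0 gives the eigenspace spanned by (0, -4, 4).
With v_2 = -4, v = (0, -4, 4), so v_1 = 0.

0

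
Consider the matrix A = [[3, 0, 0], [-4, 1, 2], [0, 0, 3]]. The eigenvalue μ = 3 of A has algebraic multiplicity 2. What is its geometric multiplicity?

A − 3I = [[0, 0, 0], [-4, -2, 2], [0, 0, 0]].
This matrix has rank 1, so its null space has dimension 3 − 1 = 2.

2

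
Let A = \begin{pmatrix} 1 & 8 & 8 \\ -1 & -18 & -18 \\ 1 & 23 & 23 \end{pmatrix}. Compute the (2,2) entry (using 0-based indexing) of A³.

Characteristic polynomial: r^3 - 6r^2 + 5r = r(r - 5)(r - 1), so the eigenvalues are 0, 1, 5.
r=1: eigenvector (1, -1, 1).
r=0: eigenvector (0, 1, -1).
r=5: eigenvector (2, -4, 5).
P = [[1, 0, 2], [-1, 1, -4], [1, -1, 5]], D = diag(1, 0, 5), P⁻¹ = [[1, -2, -2], [1, 3, 2], [0, 1, 1]].
A³ = P·diag(1, 0, 125)·P⁻¹ = [[1, 248, 248], [-1, -498, -498], [1, 623, 623]].
The requested entry is 623.

623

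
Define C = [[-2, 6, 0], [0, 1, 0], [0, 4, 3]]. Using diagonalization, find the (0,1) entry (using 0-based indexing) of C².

-6

Characteristic polynomial: μ^3 - 2μ^2 - 5μ + 6 = (μ - 3)(μ - 1)(μ + 2), so the eigenvalues are -2, 1, 3.
μ=3: eigenvector (0, 0, 1).
μ=1: eigenvector (2, 1, -2).
μ=-2: eigenvector (1, 0, 0).
P = [[0, 2, 1], [0, 1, 0], [1, -2, 0]], D = diag(3, 1, -2), P⁻¹ = [[0, 2, 1], [0, 1, 0], [1, -2, 0]].
C² = P·diag(9, 1, 4)·P⁻¹ = [[4, -6, 0], [0, 1, 0], [0, 16, 9]].
The requested entry is -6.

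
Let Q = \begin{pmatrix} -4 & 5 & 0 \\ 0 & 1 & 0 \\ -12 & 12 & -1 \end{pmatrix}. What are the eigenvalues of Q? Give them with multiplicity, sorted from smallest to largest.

-4, -1, 1

Characteristic polynomial: p(t) = t^3 + 4t^2 - t - 4 = (t - 1)(t + 1)(t + 4).
Roots (with multiplicity): -4, -1, 1.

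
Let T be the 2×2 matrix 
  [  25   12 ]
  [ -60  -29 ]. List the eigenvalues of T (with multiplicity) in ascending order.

Characteristic polynomial: p(μ) = μ^2 + 4μ - 5 = (μ - 1)(μ + 5).
Roots (with multiplicity): -5, 1.

-5, 1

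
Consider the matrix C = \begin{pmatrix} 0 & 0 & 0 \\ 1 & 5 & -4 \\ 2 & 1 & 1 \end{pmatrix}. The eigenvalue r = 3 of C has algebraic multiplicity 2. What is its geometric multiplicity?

C − 3I = [[-3, 0, 0], [1, 2, -4], [2, 1, -2]].
This matrix has rank 2, so its null space has dimension 3 − 2 = 1.

1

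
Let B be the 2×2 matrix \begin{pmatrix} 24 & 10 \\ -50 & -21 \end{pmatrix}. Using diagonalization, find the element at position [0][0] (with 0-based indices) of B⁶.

20476

Characteristic polynomial: r^2 - 3r - 4 = (r - 4)(r + 1), so the eigenvalues are -1, 4.
r=4: eigenvector (1, -2).
r=-1: eigenvector (-2, 5).
P = [[1, -2], [-2, 5]], D = diag(4, -1), P⁻¹ = [[5, 2], [2, 1]].
B⁶ = P·diag(4096, 1)·P⁻¹ = [[20476, 8190], [-40950, -16379]].
The requested entry is 20476.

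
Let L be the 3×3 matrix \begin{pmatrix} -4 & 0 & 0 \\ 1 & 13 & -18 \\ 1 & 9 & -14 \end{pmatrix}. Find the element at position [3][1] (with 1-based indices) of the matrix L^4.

Characteristic polynomial: s^3 + 5s^2 - 16s - 80 = (s - 4)(s + 4)(s + 5), so the eigenvalues are -5, -4, 4.
s=-4: eigenvector (1, 1, 1).
s=4: eigenvector (0, 2, 1).
s=-5: eigenvector (0, 1, 1).
P = [[1, 0, 0], [1, 2, 1], [1, 1, 1]], D = diag(-4, 4, -5), P⁻¹ = [[1, 0, 0], [0, 1, -1], [-1, -1, 2]].
L⁴ = P·diag(256, 256, 625)·P⁻¹ = [[256, 0, 0], [-369, -113, 738], [-369, -369, 994]].
The requested entry is -369.

-369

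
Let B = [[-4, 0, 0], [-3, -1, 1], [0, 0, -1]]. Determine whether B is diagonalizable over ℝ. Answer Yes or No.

No

Characteristic polynomial: p(s) = s^3 + 6s^2 + 9s + 4 = (s + 1)^2(s + 4).
s = -1 has algebraic multiplicity 2; rank(B + 1I) = 2, so geometric multiplicity = 1.
Geometric multiplicity < algebraic multiplicity, so B is not diagonalizable.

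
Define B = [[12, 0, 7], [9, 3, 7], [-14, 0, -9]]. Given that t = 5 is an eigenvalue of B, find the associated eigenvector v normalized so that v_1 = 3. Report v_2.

B − 5I = [[7, 0, 7], [9, -2, 7], [-14, 0, -14]].
Solving (B − 5I)v = 0 gives the eigenspace spanned by (3, 3, -3).
With v_1 = 3, v = (3, 3, -3), so v_2 = 3.

3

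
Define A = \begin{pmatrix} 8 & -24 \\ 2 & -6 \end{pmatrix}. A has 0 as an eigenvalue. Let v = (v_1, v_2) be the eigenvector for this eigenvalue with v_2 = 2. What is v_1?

6

A = [[8, -24], [2, -6]].
Solving (A)v = 0 gives the eigenspace spanned by (6, 2).
With v_2 = 2, v = (6, 2), so v_1 = 6.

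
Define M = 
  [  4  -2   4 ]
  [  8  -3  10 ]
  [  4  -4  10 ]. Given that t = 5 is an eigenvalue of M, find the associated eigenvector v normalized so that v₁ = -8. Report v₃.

-16

M − 5I = [[-1, -2, 4], [8, -8, 10], [4, -4, 5]].
Solving (M − 5I)v = 0 gives the eigenspace spanned by (-8, -28, -16).
With v₁ = -8, v = (-8, -28, -16), so v₃ = -16.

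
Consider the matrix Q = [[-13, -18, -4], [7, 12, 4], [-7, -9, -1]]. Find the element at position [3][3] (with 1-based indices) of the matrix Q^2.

Characteristic polynomial: r^3 + 2r^2 - 21r + 18 = (r - 3)(r - 1)(r + 6), so the eigenvalues are -6, 1, 3.
r=3: eigenvector (-2, 2, -1).
r=-6: eigenvector (2, -1, 1).
r=1: eigenvector (1, -1, 1).
P = [[-2, 2, 1], [2, -1, -1], [-1, 1, 1]], D = diag(3, -6, 1), P⁻¹ = [[0, 1, 1], [1, 1, 0], [-1, 0, 2]].
Q² = P·diag(9, 36, 1)·P⁻¹ = [[71, 54, -16], [-35, -18, 16], [35, 27, -7]].
The requested entry is -7.

-7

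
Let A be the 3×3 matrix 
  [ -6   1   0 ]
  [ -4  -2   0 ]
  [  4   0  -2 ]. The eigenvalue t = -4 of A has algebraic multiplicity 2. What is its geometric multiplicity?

1

A + 4I = [[-2, 1, 0], [-4, 2, 0], [4, 0, 2]].
This matrix has rank 2, so its null space has dimension 3 − 2 = 1.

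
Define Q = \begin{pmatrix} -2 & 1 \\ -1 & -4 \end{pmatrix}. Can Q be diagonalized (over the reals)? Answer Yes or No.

No

Characteristic polynomial: p(s) = s^2 + 6s + 9 = (s + 3)^2.
s = -3 has algebraic multiplicity 2; rank(Q + 3I) = 1, so geometric multiplicity = 1.
Geometric multiplicity < algebraic multiplicity, so Q is not diagonalizable.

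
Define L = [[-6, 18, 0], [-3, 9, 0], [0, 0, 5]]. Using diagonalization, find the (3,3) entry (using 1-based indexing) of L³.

Characteristic polynomial: r^3 - 8r^2 + 15r = r(r - 5)(r - 3), so the eigenvalues are 0, 3, 5.
r=5: eigenvector (0, 0, 1).
r=0: eigenvector (3, 1, 0).
r=3: eigenvector (-2, -1, 0).
P = [[0, 3, -2], [0, 1, -1], [1, 0, 0]], D = diag(5, 0, 3), P⁻¹ = [[0, 0, 1], [1, -2, 0], [1, -3, 0]].
L³ = P·diag(125, 0, 27)·P⁻¹ = [[-54, 162, 0], [-27, 81, 0], [0, 0, 125]].
The requested entry is 125.

125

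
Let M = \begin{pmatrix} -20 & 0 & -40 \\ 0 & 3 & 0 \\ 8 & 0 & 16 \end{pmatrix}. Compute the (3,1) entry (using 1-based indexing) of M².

Characteristic polynomial: λ^3 + λ^2 - 12λ = λ(λ - 3)(λ + 4), so the eigenvalues are -4, 0, 3.
λ=-4: eigenvector (5, 0, -2).
λ=3: eigenvector (0, 1, 0).
λ=0: eigenvector (-2, 0, 1).
P = [[5, 0, -2], [0, 1, 0], [-2, 0, 1]], D = diag(-4, 3, 0), P⁻¹ = [[1, 0, 2], [0, 1, 0], [2, 0, 5]].
M² = P·diag(16, 9, 0)·P⁻¹ = [[80, 0, 160], [0, 9, 0], [-32, 0, -64]].
The requested entry is -32.

-32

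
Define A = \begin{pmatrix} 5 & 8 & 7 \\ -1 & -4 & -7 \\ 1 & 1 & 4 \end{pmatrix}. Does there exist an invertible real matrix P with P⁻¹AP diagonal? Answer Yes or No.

No

Characteristic polynomial: p(t) = t^3 - 5t^2 - 8t + 48 = (t - 4)^2(t + 3).
t = 4 has algebraic multiplicity 2; rank(A − 4I) = 2, so geometric multiplicity = 1.
Geometric multiplicity < algebraic multiplicity, so A is not diagonalizable.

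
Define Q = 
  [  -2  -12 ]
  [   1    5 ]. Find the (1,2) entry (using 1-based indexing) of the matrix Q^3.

Characteristic polynomial: r^2 - 3r + 2 = (r - 2)(r - 1), so the eigenvalues are 1, 2.
r=1: eigenvector (4, -1).
r=2: eigenvector (-3, 1).
P = [[4, -3], [-1, 1]], D = diag(1, 2), P⁻¹ = [[1, 3], [1, 4]].
Q³ = P·diag(1, 8)·P⁻¹ = [[-20, -84], [7, 29]].
The requested entry is -84.

-84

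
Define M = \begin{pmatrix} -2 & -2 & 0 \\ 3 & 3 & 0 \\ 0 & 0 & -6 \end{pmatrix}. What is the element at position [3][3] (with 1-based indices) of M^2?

Characteristic polynomial: s^3 + 5s^2 - 6s = s(s - 1)(s + 6), so the eigenvalues are -6, 0, 1.
s=0: eigenvector (1, -1, 0).
s=1: eigenvector (-2, 3, 0).
s=-6: eigenvector (0, 0, 1).
P = [[1, -2, 0], [-1, 3, 0], [0, 0, 1]], D = diag(0, 1, -6), P⁻¹ = [[3, 2, 0], [1, 1, 0], [0, 0, 1]].
M² = P·diag(0, 1, 36)·P⁻¹ = [[-2, -2, 0], [3, 3, 0], [0, 0, 36]].
The requested entry is 36.

36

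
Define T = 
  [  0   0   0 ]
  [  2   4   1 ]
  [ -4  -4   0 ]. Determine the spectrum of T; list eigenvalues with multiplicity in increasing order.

Characteristic polynomial: p(s) = s^3 - 4s^2 + 4s = s(s - 2)^2.
Roots (with multiplicity): 0, 2, 2.

0, 2, 2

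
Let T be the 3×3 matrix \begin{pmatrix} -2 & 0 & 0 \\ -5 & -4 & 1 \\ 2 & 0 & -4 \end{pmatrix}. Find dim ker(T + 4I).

T + 4I = [[2, 0, 0], [-5, 0, 1], [2, 0, 0]].
This matrix has rank 2, so its null space has dimension 3 − 2 = 1.

1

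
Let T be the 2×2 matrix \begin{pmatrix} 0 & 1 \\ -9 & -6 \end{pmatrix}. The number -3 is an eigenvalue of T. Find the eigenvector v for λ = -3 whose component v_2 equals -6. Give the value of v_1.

T + 3I = [[3, 1], [-9, -3]].
Solving (T + 3I)v = 0 gives the eigenspace spanned by (2, -6).
With v_2 = -6, v = (2, -6), so v_1 = 2.

2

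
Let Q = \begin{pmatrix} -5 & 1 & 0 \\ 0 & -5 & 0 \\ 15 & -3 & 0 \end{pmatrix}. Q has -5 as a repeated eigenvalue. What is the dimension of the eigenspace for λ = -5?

Q + 5I = [[0, 1, 0], [0, 0, 0], [15, -3, 5]].
This matrix has rank 2, so its null space has dimension 3 − 2 = 1.

1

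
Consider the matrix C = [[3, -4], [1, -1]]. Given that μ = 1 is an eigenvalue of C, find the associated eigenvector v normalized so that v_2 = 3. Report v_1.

6

C − 1I = [[2, -4], [1, -2]].
Solving (C − 1I)v = 0 gives the eigenspace spanned by (6, 3).
With v_2 = 3, v = (6, 3), so v_1 = 6.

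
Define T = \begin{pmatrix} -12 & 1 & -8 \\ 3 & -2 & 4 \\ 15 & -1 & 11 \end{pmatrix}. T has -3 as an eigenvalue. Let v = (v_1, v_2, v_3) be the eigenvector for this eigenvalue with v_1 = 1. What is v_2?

1

T + 3I = [[-9, 1, -8], [3, 1, 4], [15, -1, 14]].
Solving (T + 3I)v = 0 gives the eigenspace spanned by (1, 1, -1).
With v_1 = 1, v = (1, 1, -1), so v_2 = 1.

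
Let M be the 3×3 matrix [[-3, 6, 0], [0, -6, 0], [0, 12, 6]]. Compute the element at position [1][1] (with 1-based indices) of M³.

-27

Characteristic polynomial: r^3 + 3r^2 - 36r - 108 = (r - 6)(r + 3)(r + 6), so the eigenvalues are -6, -3, 6.
r=-3: eigenvector (1, 0, 0).
r=-6: eigenvector (-2, 1, -1).
r=6: eigenvector (0, 0, 1).
P = [[1, -2, 0], [0, 1, 0], [0, -1, 1]], D = diag(-3, -6, 6), P⁻¹ = [[1, 2, 0], [0, 1, 0], [0, 1, 1]].
M³ = P·diag(-27, -216, 216)·P⁻¹ = [[-27, 378, 0], [0, -216, 0], [0, 432, 216]].
The requested entry is -27.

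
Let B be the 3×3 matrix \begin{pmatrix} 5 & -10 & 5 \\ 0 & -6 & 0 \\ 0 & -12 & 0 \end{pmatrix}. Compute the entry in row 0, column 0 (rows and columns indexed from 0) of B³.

Characteristic polynomial: λ^3 + λ^2 - 30λ = λ(λ - 5)(λ + 6), so the eigenvalues are -6, 0, 5.
λ=-6: eigenvector (0, 1, 2).
λ=5: eigenvector (1, 0, 0).
λ=0: eigenvector (-1, 0, 1).
P = [[0, 1, -1], [1, 0, 0], [2, 0, 1]], D = diag(-6, 5, 0), P⁻¹ = [[0, 1, 0], [1, -2, 1], [0, -2, 1]].
B³ = P·diag(-216, 125, 0)·P⁻¹ = [[125, -250, 125], [0, -216, 0], [0, -432, 0]].
The requested entry is 125.

125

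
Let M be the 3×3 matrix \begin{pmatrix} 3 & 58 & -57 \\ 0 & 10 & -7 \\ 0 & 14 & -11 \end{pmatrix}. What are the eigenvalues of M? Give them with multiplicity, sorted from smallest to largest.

-4, 3, 3

Characteristic polynomial: p(r) = r^3 - 2r^2 - 15r + 36 = (r - 3)^2(r + 4).
Roots (with multiplicity): -4, 3, 3.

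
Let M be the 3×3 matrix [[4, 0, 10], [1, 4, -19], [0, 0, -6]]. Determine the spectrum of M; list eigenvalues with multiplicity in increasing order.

Characteristic polynomial: p(λ) = λ^3 - 2λ^2 - 32λ + 96 = (λ - 4)^2(λ + 6).
Roots (with multiplicity): -6, 4, 4.

-6, 4, 4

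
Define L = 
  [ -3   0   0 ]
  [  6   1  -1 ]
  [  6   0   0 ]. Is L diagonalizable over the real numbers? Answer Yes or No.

Yes

Characteristic polynomial: p(μ) = μ^3 + 2μ^2 - 3μ = μ(μ - 1)(μ + 3).
All 3 eigenvalues are distinct, so L is diagonalizable.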